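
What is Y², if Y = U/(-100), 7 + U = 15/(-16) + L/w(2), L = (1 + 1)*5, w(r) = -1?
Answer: 82369/2560000 ≈ 0.032175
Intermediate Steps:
L = 10 (L = 2*5 = 10)
U = -287/16 (U = -7 + (15/(-16) + 10/(-1)) = -7 + (15*(-1/16) + 10*(-1)) = -7 + (-15/16 - 10) = -7 - 175/16 = -287/16 ≈ -17.938)
Y = 287/1600 (Y = -287/16/(-100) = -287/16*(-1/100) = 287/1600 ≈ 0.17937)
Y² = (287/1600)² = 82369/2560000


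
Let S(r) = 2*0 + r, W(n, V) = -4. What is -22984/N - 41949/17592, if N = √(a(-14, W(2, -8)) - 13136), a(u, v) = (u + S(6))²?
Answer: -13983/5864 + 5746*I*√817/817 ≈ -2.3845 + 201.03*I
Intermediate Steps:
S(r) = r (S(r) = 0 + r = r)
a(u, v) = (6 + u)² (a(u, v) = (u + 6)² = (6 + u)²)
N = 4*I*√817 (N = √((6 - 14)² - 13136) = √((-8)² - 13136) = √(64 - 13136) = √(-13072) = 4*I*√817 ≈ 114.33*I)
-22984/N - 41949/17592 = -22984*(-I*√817/3268) - 41949/17592 = -(-5746)*I*√817/817 - 41949*1/17592 = 5746*I*√817/817 - 13983/5864 = -13983/5864 + 5746*I*√817/817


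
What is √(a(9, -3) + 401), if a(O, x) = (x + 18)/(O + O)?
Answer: √14466/6 ≈ 20.046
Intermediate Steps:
a(O, x) = (18 + x)/(2*O) (a(O, x) = (18 + x)/((2*O)) = (18 + x)*(1/(2*O)) = (18 + x)/(2*O))
√(a(9, -3) + 401) = √((½)*(18 - 3)/9 + 401) = √((½)*(⅑)*15 + 401) = √(⅚ + 401) = √(2411/6) = √14466/6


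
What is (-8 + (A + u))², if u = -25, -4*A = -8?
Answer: 961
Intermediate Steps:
A = 2 (A = -¼*(-8) = 2)
(-8 + (A + u))² = (-8 + (2 - 25))² = (-8 - 23)² = (-31)² = 961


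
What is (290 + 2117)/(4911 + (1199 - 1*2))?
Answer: 2407/6108 ≈ 0.39407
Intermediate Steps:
(290 + 2117)/(4911 + (1199 - 1*2)) = 2407/(4911 + (1199 - 2)) = 2407/(4911 + 1197) = 2407/6108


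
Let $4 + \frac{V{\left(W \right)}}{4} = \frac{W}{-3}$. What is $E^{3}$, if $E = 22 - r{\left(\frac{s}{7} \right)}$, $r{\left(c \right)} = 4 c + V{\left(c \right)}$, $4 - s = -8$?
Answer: $\frac{12812904}{343} \approx 37355.0$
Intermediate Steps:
$s = 12$ ($s = 4 - -8 = 4 + 8 = 12$)
$V{\left(W \right)} = -16 - \frac{4 W}{3}$ ($V{\left(W \right)} = -16 + 4 \frac{W}{-3} = -16 + 4 W \left(- \frac{1}{3}\right) = -16 + 4 \left(- \frac{W}{3}\right) = -16 - \frac{4 W}{3}$)
$r{\left(c \right)} = -16 + \frac{8 c}{3}$ ($r{\left(c \right)} = 4 c - \left(16 + \frac{4 c}{3}\right) = -16 + \frac{8 c}{3}$)
$E = \frac{234}{7}$ ($E = 22 - \left(-16 + \frac{8 \cdot \frac{12}{7}}{3}\right) = 22 - \left(-16 + \frac{8 \cdot 12 \cdot \frac{1}{7}}{3}\right) = 22 - \left(-16 + \frac{8}{3} \cdot \frac{12}{7}\right) = 22 - \left(-16 + \frac{32}{7}\right) = 22 - - \frac{80}{7} = 22 + \frac{80}{7} = \frac{234}{7} \approx 33.429$)
$E^{3} = \left(\frac{234}{7}\right)^{3} = \frac{12812904}{343}$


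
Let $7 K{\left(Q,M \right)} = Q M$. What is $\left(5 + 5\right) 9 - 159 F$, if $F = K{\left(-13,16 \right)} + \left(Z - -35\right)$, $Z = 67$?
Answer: $- \frac{79824}{7} \approx -11403.0$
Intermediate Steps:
$K{\left(Q,M \right)} = \frac{M Q}{7}$ ($K{\left(Q,M \right)} = \frac{Q M}{7} = \frac{M Q}{7}$)
$F = \frac{506}{7}$ ($F = \frac{1}{7} \cdot 16 \left(-13\right) + \left(67 - -35\right) = - \frac{208}{7} + \left(67 + 35\right) = - \frac{208}{7} + 102 = \frac{506}{7} \approx 72.286$)
$\left(5 + 5\right) 9 - 159 F = \left(5 + 5\right) 9 - \frac{80454}{7} = 10 \cdot 9 - \frac{80454}{7} = 90 - \frac{80454}{7} = - \frac{79824}{7}$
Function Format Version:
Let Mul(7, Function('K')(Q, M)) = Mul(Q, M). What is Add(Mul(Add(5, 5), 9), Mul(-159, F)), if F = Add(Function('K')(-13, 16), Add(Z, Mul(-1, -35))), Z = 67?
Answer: Rational(-79824, 7) ≈ -11403.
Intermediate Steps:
Function('K')(Q, M) = Mul(Rational(1, 7), M, Q) (Function('K')(Q, M) = Mul(Rational(1, 7), Mul(Q, M)) = Mul(Rational(1, 7), Mul(M, Q)) = Mul(Rational(1, 7), M, Q))
F = Rational(506, 7) (F = Add(Mul(Rational(1, 7), 16, -13), Add(67, Mul(-1, -35))) = Add(Rational(-208, 7), Add(67, 35)) = Add(Rational(-208, 7), 102) = Rational(506, 7) ≈ 72.286)
Add(Mul(Add(5, 5), 9), Mul(-159, F)) = Add(Mul(Add(5, 5), 9), Mul(-159, Rational(506, 7))) = Add(Mul(10, 9), Rational(-80454, 7)) = Add(90, Rational(-80454, 7)) = Rational(-79824, 7)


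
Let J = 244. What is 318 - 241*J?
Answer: -58486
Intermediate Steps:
318 - 241*J = 318 - 241*244 = 318 - 58804 = -58486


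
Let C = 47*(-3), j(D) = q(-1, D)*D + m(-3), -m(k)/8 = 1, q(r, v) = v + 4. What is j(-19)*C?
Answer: -39057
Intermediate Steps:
q(r, v) = 4 + v
m(k) = -8 (m(k) = -8*1 = -8)
j(D) = -8 + D*(4 + D) (j(D) = (4 + D)*D - 8 = D*(4 + D) - 8 = -8 + D*(4 + D))
C = -141
j(-19)*C = (-8 - 19*(4 - 19))*(-141) = (-8 - 19*(-15))*(-141) = (-8 + 285)*(-141) = 277*(-141) = -39057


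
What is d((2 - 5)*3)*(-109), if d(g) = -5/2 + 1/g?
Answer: 5123/18 ≈ 284.61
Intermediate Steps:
d(g) = -5/2 + 1/g (d(g) = -5*1/2 + 1/g = -5/2 + 1/g)
d((2 - 5)*3)*(-109) = (-5/2 + 1/((2 - 5)*3))*(-109) = (-5/2 + 1/(-3*3))*(-109) = (-5/2 + 1/(-9))*(-109) = (-5/2 - 1/9)*(-109) = -47/18*(-109) = 5123/18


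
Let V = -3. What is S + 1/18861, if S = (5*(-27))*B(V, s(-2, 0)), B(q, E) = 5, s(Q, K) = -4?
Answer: -12731174/18861 ≈ -675.00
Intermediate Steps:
S = -675 (S = (5*(-27))*5 = -135*5 = -675)
S + 1/18861 = -675 + 1/18861 = -12731174/18861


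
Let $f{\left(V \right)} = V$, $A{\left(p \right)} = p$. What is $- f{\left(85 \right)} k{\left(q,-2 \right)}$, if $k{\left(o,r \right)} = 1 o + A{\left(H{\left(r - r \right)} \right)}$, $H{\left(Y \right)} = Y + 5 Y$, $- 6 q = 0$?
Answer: $0$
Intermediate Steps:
$q = 0$ ($q = \left(- \frac{1}{6}\right) 0 = 0$)
$H{\left(Y \right)} = 6 Y$
$k{\left(o,r \right)} = o$ ($k{\left(o,r \right)} = 1 o + 6 \left(r - r\right) = o + 6 \cdot 0 = o + 0 = o$)
$- f{\left(85 \right)} k{\left(q,-2 \right)} = \left(-1\right) 85 \cdot 0 = \left(-85\right) 0 = 0$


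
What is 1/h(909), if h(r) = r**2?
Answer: 1/826281 ≈ 1.2102e-6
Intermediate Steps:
1/h(909) = 1/(909**2) = 1/826281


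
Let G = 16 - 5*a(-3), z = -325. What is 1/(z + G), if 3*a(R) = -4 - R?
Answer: -3/922 ≈ -0.0032538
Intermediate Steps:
a(R) = -4/3 - R/3 (a(R) = (-4 - R)/3 = -4/3 - R/3)
G = 53/3 (G = 16 - 5*(-4/3 - ⅓*(-3)) = 16 - 5*(-4/3 + 1) = 16 - 5*(-⅓) = 16 + 5/3 = 53/3 ≈ 17.667)
1/(z + G) = 1/(-325 + 53/3) = 1/(-922/3) = -3/922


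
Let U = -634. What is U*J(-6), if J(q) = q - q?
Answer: 0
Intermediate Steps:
J(q) = 0
U*J(-6) = -634*0 = 0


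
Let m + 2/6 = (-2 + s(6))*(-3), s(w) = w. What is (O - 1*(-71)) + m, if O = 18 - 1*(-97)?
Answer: 521/3 ≈ 173.67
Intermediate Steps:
O = 115 (O = 18 + 97 = 115)
m = -37/3 (m = -⅓ + (-2 + 6)*(-3) = -⅓ + 4*(-3) = -⅓ - 12 = -37/3 ≈ -12.333)
(O - 1*(-71)) + m = (115 - 1*(-71)) - 37/3 = (115 + 71) - 37/3 = 186 - 37/3 = 521/3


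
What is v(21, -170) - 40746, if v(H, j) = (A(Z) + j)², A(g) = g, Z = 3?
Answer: -12857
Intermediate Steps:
v(H, j) = (3 + j)²
v(21, -170) - 40746 = (3 - 170)² - 40746 = (-167)² - 40746 = 27889 - 40746 = -12857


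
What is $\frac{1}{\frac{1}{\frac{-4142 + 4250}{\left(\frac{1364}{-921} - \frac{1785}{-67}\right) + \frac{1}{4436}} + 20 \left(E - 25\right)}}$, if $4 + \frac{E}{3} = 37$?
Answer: $\frac{10222888441736}{6887381999} \approx 1484.3$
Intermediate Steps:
$E = 99$ ($E = -12 + 3 \cdot 37 = -12 + 111 = 99$)
$\frac{1}{\frac{1}{\frac{-4142 + 4250}{\left(\frac{1364}{-921} - \frac{1785}{-67}\right) + \frac{1}{4436}} + 20 \left(E - 25\right)}} = \frac{1}{\frac{1}{\frac{-4142 + 4250}{\left(\frac{1364}{-921} - \frac{1785}{-67}\right) + \frac{1}{4436}} + 20 \left(99 - 25\right)}} = \frac{1}{\frac{1}{\frac{108}{\left(1364 \left(- \frac{1}{921}\right) - - \frac{1785}{67}\right) + \frac{1}{4436}} + 20 \cdot 74}} = \frac{1}{\frac{1}{\frac{108}{\left(- \frac{1364}{921} + \frac{1785}{67}\right) + \frac{1}{4436}} + 1480}} = \frac{1}{\frac{1}{\frac{108}{\frac{1552597}{61707} + \frac{1}{4436}} + 1480}} = \frac{1}{\frac{1}{\frac{108}{\frac{6887381999}{273732252}} + 1480}} = \frac{1}{\frac{1}{108 \cdot \frac{273732252}{6887381999} + 1480}} = \frac{1}{\frac{1}{\frac{29563083216}{6887381999} + 1480}} = \frac{1}{\frac{1}{\frac{10222888441736}{6887381999}}} = \frac{1}{\frac{6887381999}{10222888441736}} = \frac{10222888441736}{6887381999}$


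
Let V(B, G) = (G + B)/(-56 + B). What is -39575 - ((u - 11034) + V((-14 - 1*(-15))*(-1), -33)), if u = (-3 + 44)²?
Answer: -1722688/57 ≈ -30223.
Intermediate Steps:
V(B, G) = (B + G)/(-56 + B)
u = 1681 (u = 41² = 1681)
-39575 - ((u - 11034) + V((-14 - 1*(-15))*(-1), -33)) = -39575 - ((1681 - 11034) + ((-14 - 1*(-15))*(-1) - 33)/(-56 + (-14 - 1*(-15))*(-1))) = -39575 - (-9353 + ((-14 + 15)*(-1) - 33)/(-56 + (-14 + 15)*(-1))) = -39575 - (-9353 + (1*(-1) - 33)/(-56 + 1*(-1))) = -39575 - (-9353 + (-1 - 33)/(-56 - 1)) = -39575 - (-9353 - 34/(-57)) = -39575 - (-9353 - 1/57*(-34)) = -39575 - (-9353 + 34/57) = -39575 - 1*(-533087/57) = -39575 + 533087/57 = -1722688/57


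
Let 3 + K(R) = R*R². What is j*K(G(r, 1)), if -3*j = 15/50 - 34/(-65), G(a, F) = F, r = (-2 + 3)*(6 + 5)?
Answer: 107/195 ≈ 0.54872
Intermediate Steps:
r = 11 (r = 1*11 = 11)
K(R) = -3 + R³ (K(R) = -3 + R*R² = -3 + R³)
j = -107/390 (j = -(15/50 - 34/(-65))/3 = -(15*(1/50) - 34*(-1/65))/3 = -(3/10 + 34/65)/3 = -⅓*107/130 = -107/390 ≈ -0.27436)
j*K(G(r, 1)) = -107*(-3 + 1³)/390 = -107*(-3 + 1)/390 = -107/390*(-2) = 107/195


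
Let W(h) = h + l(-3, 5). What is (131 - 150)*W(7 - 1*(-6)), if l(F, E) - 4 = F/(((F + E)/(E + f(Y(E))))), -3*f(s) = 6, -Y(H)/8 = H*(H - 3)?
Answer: -475/2 ≈ -237.50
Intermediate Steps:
Y(H) = -8*H*(-3 + H) (Y(H) = -8*H*(H - 3) = -8*H*(-3 + H))
f(s) = -2 (f(s) = -1/3*6 = -2)
l(F, E) = 4 + F*(-2 + E)/(E + F) (l(F, E) = 4 + F/(((F + E)/(E - 2))) = 4 + F/(((E + F)/(-2 + E))) = 4 + F*((-2 + E)/(E + F)) = 4 + F*(-2 + E)/(E + F))
W(h) = -1/2 + h (W(h) = h + (2*(-3) + 4*5 + 5*(-3))/(5 - 3) = h + (-6 + 20 - 15)/2 = h + (1/2)*(-1) = h - 1/2 = -1/2 + h)
(131 - 150)*W(7 - 1*(-6)) = (131 - 150)*(-1/2 + (7 - 1*(-6))) = -19*(-1/2 + (7 + 6)) = -19*(-1/2 + 13) = -19*25/2 = -475/2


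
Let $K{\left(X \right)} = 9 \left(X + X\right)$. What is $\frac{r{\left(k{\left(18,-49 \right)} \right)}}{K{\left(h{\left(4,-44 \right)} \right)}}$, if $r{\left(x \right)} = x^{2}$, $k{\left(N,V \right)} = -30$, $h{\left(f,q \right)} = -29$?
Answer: $- \frac{50}{29} \approx -1.7241$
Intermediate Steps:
$K{\left(X \right)} = 18 X$ ($K{\left(X \right)} = 9 \cdot 2 X = 18 X$)
$\frac{r{\left(k{\left(18,-49 \right)} \right)}}{K{\left(h{\left(4,-44 \right)} \right)}} = \frac{\left(-30\right)^{2}}{18 \left(-29\right)} = \frac{900}{-522} = 900 \left(- \frac{1}{522}\right) = - \frac{50}{29}$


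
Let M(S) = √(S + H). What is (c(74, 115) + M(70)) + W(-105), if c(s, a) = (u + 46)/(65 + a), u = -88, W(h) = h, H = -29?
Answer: -3157/30 + √41 ≈ -98.830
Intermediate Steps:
c(s, a) = -42/(65 + a) (c(s, a) = (-88 + 46)/(65 + a) = -42/(65 + a))
M(S) = √(-29 + S) (M(S) = √(S - 29) = √(-29 + S))
(c(74, 115) + M(70)) + W(-105) = (-42/(65 + 115) + √(-29 + 70)) - 105 = (-42/180 + √41) - 105 = (-42*1/180 + √41) - 105 = (-7/30 + √41) - 105 = -3157/30 + √41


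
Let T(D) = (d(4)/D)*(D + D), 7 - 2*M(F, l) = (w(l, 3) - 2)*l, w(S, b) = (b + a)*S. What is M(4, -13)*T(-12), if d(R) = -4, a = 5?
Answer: 5484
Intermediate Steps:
w(S, b) = S*(5 + b) (w(S, b) = (b + 5)*S = (5 + b)*S = S*(5 + b))
M(F, l) = 7/2 - l*(-2 + 8*l)/2 (M(F, l) = 7/2 - (l*(5 + 3) - 2)*l/2 = 7/2 - (l*8 - 2)*l/2 = 7/2 - (8*l - 2)*l/2 = 7/2 - (-2 + 8*l)*l/2 = 7/2 - l*(-2 + 8*l)/2)
T(D) = -8 (T(D) = (-4/D)*(D + D) = (-4/D)*(2*D) = -8)
M(4, -13)*T(-12) = (7/2 - 13 - 4*(-13)²)*(-8) = (7/2 - 13 - 4*169)*(-8) = (7/2 - 13 - 676)*(-8) = -1371/2*(-8) = 5484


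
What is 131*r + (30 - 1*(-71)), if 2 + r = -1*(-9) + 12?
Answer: 2590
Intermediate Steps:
r = 19 (r = -2 + (-1*(-9) + 12) = -2 + (9 + 12) = -2 + 21 = 19)
131*r + (30 - 1*(-71)) = 131*19 + (30 - 1*(-71)) = 2489 + (30 + 71) = 2489 + 101 = 2590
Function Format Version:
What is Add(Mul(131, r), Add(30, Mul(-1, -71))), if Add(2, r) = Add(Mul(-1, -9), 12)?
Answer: 2590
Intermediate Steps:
r = 19 (r = Add(-2, Add(Mul(-1, -9), 12)) = Add(-2, Add(9, 12)) = Add(-2, 21) = 19)
Add(Mul(131, r), Add(30, Mul(-1, -71))) = Add(Mul(131, 19), Add(30, Mul(-1, -71))) = Add(2489, Add(30, 71)) = Add(2489, 101) = 2590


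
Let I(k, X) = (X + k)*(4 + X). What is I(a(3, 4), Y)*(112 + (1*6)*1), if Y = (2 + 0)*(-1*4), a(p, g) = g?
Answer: 1888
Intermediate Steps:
Y = -8 (Y = 2*(-4) = -8)
I(k, X) = (4 + X)*(X + k)
I(a(3, 4), Y)*(112 + (1*6)*1) = ((-8)² + 4*(-8) + 4*4 - 8*4)*(112 + (1*6)*1) = (64 - 32 + 16 - 32)*(112 + 6*1) = 16*(112 + 6) = 16*118 = 1888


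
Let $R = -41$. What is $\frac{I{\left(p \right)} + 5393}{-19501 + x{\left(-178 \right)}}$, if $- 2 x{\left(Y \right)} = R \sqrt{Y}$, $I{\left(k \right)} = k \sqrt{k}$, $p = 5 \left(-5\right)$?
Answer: $- \frac{210337786}{760727611} - \frac{5125 \sqrt{178}}{760727611} + \frac{4875250 i}{760727611} - \frac{221113 i \sqrt{178}}{760727611} \approx -0.27659 + 0.0025308 i$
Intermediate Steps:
$p = -25$
$I{\left(k \right)} = k^{\frac{3}{2}}$
$x{\left(Y \right)} = \frac{41 \sqrt{Y}}{2}$ ($x{\left(Y \right)} = - \frac{\left(-41\right) \sqrt{Y}}{2} = \frac{41 \sqrt{Y}}{2}$)
$\frac{I{\left(p \right)} + 5393}{-19501 + x{\left(-178 \right)}} = \frac{\left(-25\right)^{\frac{3}{2}} + 5393}{-19501 + \frac{41 \sqrt{-178}}{2}} = \frac{- 125 i + 5393}{-19501 + \frac{41 i \sqrt{178}}{2}} = \frac{5393 - 125 i}{-19501 + \frac{41 i \sqrt{178}}{2}}$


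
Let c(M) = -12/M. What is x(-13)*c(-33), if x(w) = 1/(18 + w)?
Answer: 4/55 ≈ 0.072727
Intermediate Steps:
x(-13)*c(-33) = (-12/(-33))/(18 - 13) = (-12*(-1/33))/5 = (⅕)*(4/11) = 4/55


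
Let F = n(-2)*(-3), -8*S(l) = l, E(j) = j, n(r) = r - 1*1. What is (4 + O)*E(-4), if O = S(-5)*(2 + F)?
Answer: -87/2 ≈ -43.500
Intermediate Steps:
n(r) = -1 + r (n(r) = r - 1 = -1 + r)
S(l) = -l/8
F = 9 (F = (-1 - 2)*(-3) = -3*(-3) = 9)
O = 55/8 (O = (-1/8*(-5))*(2 + 9) = (5/8)*11 = 55/8 ≈ 6.8750)
(4 + O)*E(-4) = (4 + 55/8)*(-4) = (87/8)*(-4) = -87/2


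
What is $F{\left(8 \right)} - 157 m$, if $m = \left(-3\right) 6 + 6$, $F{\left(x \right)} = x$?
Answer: $1892$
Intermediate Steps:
$m = -12$ ($m = -18 + 6 = -12$)
$F{\left(8 \right)} - 157 m = 8 - -1884 = 8 + 1884 = 1892$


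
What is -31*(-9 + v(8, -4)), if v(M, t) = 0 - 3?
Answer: 372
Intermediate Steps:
v(M, t) = -3
-31*(-9 + v(8, -4)) = -31*(-9 - 3) = -31*(-12) = 372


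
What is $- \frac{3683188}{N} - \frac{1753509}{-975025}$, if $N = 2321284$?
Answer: $\frac{119798001464}{565827483025} \approx 0.21172$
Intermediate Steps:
$- \frac{3683188}{N} - \frac{1753509}{-975025} = - \frac{3683188}{2321284} - \frac{1753509}{-975025} = \left(-3683188\right) \frac{1}{2321284} - - \frac{1753509}{975025} = - \frac{920797}{580321} + \frac{1753509}{975025} = \frac{119798001464}{565827483025}$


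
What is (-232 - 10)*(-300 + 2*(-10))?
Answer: 77440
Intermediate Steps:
(-232 - 10)*(-300 + 2*(-10)) = -242*(-300 - 20) = -242*(-320) = 77440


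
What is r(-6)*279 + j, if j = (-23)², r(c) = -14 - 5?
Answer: -4772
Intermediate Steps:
r(c) = -19
j = 529
r(-6)*279 + j = -19*279 + 529 = -5301 + 529 = -4772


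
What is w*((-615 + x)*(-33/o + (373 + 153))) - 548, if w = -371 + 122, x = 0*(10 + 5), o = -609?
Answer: 16353022271/203 ≈ 8.0557e+7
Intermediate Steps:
x = 0 (x = 0*15 = 0)
w = -249
w*((-615 + x)*(-33/o + (373 + 153))) - 548 = -249*(-615 + 0)*(-33/(-609) + (373 + 153)) - 548 = -(-153135)*(-33*(-1/609) + 526) - 548 = -(-153135)*(11/203 + 526) - 548 = -(-153135)*106789/203 - 548 = -249*(-65675235/203) - 548 = 16353133515/203 - 548 = 16353022271/203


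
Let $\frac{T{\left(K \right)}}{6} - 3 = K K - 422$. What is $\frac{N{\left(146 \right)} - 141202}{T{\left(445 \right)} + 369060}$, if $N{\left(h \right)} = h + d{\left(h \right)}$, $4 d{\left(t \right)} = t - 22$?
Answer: $- \frac{141025}{1554696} \approx -0.090709$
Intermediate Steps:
$d{\left(t \right)} = - \frac{11}{2} + \frac{t}{4}$ ($d{\left(t \right)} = \frac{t - 22}{4} = \frac{-22 + t}{4} = - \frac{11}{2} + \frac{t}{4}$)
$N{\left(h \right)} = - \frac{11}{2} + \frac{5 h}{4}$ ($N{\left(h \right)} = h + \left(- \frac{11}{2} + \frac{h}{4}\right) = - \frac{11}{2} + \frac{5 h}{4}$)
$T{\left(K \right)} = -2514 + 6 K^{2}$ ($T{\left(K \right)} = 18 + 6 \left(K K - 422\right) = 18 + 6 \left(K^{2} - 422\right) = 18 + 6 \left(-422 + K^{2}\right) = 18 + \left(-2532 + 6 K^{2}\right) = -2514 + 6 K^{2}$)
$\frac{N{\left(146 \right)} - 141202}{T{\left(445 \right)} + 369060} = \frac{\left(- \frac{11}{2} + \frac{5}{4} \cdot 146\right) - 141202}{\left(-2514 + 6 \cdot 445^{2}\right) + 369060} = \frac{\left(- \frac{11}{2} + \frac{365}{2}\right) - 141202}{\left(-2514 + 6 \cdot 198025\right) + 369060} = \frac{177 - 141202}{\left(-2514 + 1188150\right) + 369060} = - \frac{141025}{1185636 + 369060} = - \frac{141025}{1554696}$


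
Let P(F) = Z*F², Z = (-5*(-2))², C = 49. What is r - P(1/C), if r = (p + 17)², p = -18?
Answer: 2301/2401 ≈ 0.95835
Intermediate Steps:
r = 1 (r = (-18 + 17)² = (-1)² = 1)
Z = 100 (Z = 10² = 100)
P(F) = 100*F²
r - P(1/C) = 1 - 100*(1/49)² = 1 - 100/2401 = 2301/2401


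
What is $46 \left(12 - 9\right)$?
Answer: $138$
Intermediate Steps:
$46 \left(12 - 9\right) = 46 \cdot 3 = 138$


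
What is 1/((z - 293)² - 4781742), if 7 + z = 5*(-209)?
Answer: -1/2972717 ≈ -3.3639e-7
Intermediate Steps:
z = -1052 (z = -7 + 5*(-209) = -7 - 1045 = -1052)
1/((z - 293)² - 4781742) = 1/((-1052 - 293)² - 4781742) = 1/((-1345)² - 4781742) = 1/(1809025 - 4781742) = 1/(-2972717) = -1/2972717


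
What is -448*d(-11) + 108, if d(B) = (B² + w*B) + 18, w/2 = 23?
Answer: 164524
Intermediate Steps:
w = 46 (w = 2*23 = 46)
d(B) = 18 + B² + 46*B (d(B) = (B² + 46*B) + 18 = 18 + B² + 46*B)
-448*d(-11) + 108 = -448*(18 + (-11)² + 46*(-11)) + 108 = -448*(18 + 121 - 506) + 108 = -448*(-367) + 108 = 164416 + 108 = 164524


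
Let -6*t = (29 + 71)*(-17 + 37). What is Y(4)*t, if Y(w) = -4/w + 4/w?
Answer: 0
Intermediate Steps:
t = -1000/3 (t = -(29 + 71)*(-17 + 37)/6 = -50*20/3 = -⅙*2000 = -1000/3 ≈ -333.33)
Y(w) = 0
Y(4)*t = 0*(-1000/3) = 0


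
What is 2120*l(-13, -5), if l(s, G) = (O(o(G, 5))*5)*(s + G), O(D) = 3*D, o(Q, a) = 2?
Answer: -1144800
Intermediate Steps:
l(s, G) = 30*G + 30*s (l(s, G) = ((3*2)*5)*(s + G) = (6*5)*(G + s) = 30*(G + s) = 30*G + 30*s)
2120*l(-13, -5) = 2120*(30*(-5) + 30*(-13)) = 2120*(-150 - 390) = 2120*(-540) = -1144800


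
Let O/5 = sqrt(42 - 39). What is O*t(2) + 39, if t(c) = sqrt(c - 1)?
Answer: 39 + 5*sqrt(3) ≈ 47.660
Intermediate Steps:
t(c) = sqrt(-1 + c)
O = 5*sqrt(3) (O = 5*sqrt(42 - 39) = 5*sqrt(3) ≈ 8.6602)
O*t(2) + 39 = (5*sqrt(3))*sqrt(-1 + 2) + 39 = (5*sqrt(3))*sqrt(1) + 39 = (5*sqrt(3))*1 + 39 = 5*sqrt(3) + 39 = 39 + 5*sqrt(3)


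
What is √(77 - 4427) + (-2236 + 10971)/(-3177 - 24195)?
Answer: -8735/27372 + 5*I*√174 ≈ -0.31912 + 65.955*I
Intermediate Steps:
√(77 - 4427) + (-2236 + 10971)/(-3177 - 24195) = √(-4350) + 8735/(-27372) = 5*I*√174 + 8735*(-1/27372) = 5*I*√174 - 8735/27372 = -8735/27372 + 5*I*√174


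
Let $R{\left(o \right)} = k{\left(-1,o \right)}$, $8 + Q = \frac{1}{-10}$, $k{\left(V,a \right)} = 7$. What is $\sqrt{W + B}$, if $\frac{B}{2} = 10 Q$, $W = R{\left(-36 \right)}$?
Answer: $i \sqrt{155} \approx 12.45 i$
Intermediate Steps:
$Q = - \frac{81}{10}$ ($Q = -8 + \frac{1}{-10} = -8 - \frac{1}{10} = - \frac{81}{10} \approx -8.1$)
$R{\left(o \right)} = 7$
$W = 7$
$B = -162$ ($B = 2 \cdot 10 \left(- \frac{81}{10}\right) = 2 \left(-81\right) = -162$)
$\sqrt{W + B} = \sqrt{7 - 162} = \sqrt{-155} = i \sqrt{155}$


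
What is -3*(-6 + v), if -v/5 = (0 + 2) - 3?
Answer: 3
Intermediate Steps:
v = 5 (v = -5*((0 + 2) - 3) = -5*(2 - 3) = -5*(-1) = 5)
-3*(-6 + v) = -3*(-6 + 5) = -3*(-1) = 3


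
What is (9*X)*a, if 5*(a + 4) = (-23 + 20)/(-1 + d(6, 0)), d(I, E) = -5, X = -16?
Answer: 2808/5 ≈ 561.60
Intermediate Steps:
a = -39/10 (a = -4 + ((-23 + 20)/(-1 - 5))/5 = -4 + (-3/(-6))/5 = -4 + (-3*(-1/6))/5 = -4 + (1/5)*(1/2) = -4 + 1/10 = -39/10 ≈ -3.9000)
(9*X)*a = (9*(-16))*(-39/10) = -144*(-39/10) = 2808/5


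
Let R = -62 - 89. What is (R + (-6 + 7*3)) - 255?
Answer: -391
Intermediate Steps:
R = -151
(R + (-6 + 7*3)) - 255 = (-151 + (-6 + 7*3)) - 255 = (-151 + (-6 + 21)) - 255 = (-151 + 15) - 255 = -136 - 255 = -391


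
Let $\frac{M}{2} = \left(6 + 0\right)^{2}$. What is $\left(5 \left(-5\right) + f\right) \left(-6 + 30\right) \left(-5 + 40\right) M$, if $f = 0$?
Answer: $-1512000$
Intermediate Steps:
$M = 72$ ($M = 2 \left(6 + 0\right)^{2} = 2 \cdot 6^{2} = 2 \cdot 36 = 72$)
$\left(5 \left(-5\right) + f\right) \left(-6 + 30\right) \left(-5 + 40\right) M = \left(5 \left(-5\right) + 0\right) \left(-6 + 30\right) \left(-5 + 40\right) 72 = \left(-25 + 0\right) 24 \cdot 35 \cdot 72 = \left(-25\right) 840 \cdot 72 = \left(-21000\right) 72 = -1512000$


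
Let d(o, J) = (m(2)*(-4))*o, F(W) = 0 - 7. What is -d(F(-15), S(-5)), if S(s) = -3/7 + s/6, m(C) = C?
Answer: -56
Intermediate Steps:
S(s) = -3/7 + s/6 (S(s) = -3*1/7 + s*(1/6) = -3/7 + s/6)
F(W) = -7
d(o, J) = -8*o (d(o, J) = (2*(-4))*o = -8*o)
-d(F(-15), S(-5)) = -(-8)*(-7) = -1*56 = -56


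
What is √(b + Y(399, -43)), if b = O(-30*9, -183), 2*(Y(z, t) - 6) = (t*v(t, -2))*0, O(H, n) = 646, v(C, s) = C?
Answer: 2*√163 ≈ 25.534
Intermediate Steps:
Y(z, t) = 6 (Y(z, t) = 6 + ((t*t)*0)/2 = 6 + (t²*0)/2 = 6 + (½)*0 = 6 + 0 = 6)
b = 646
√(b + Y(399, -43)) = √(646 + 6) = √652 = 2*√163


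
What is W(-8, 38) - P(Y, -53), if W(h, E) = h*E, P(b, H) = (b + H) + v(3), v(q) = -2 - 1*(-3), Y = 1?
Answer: -253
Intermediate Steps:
v(q) = 1 (v(q) = -2 + 3 = 1)
P(b, H) = 1 + H + b (P(b, H) = (b + H) + 1 = (H + b) + 1 = 1 + H + b)
W(h, E) = E*h
W(-8, 38) - P(Y, -53) = 38*(-8) - (1 - 53 + 1) = -304 - 1*(-51) = -304 + 51 = -253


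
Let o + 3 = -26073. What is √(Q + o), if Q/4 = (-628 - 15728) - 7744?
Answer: 2*I*√30619 ≈ 349.97*I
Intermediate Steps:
o = -26076 (o = -3 - 26073 = -26076)
Q = -96400 (Q = 4*((-628 - 15728) - 7744) = 4*(-16356 - 7744) = 4*(-24100) = -96400)
√(Q + o) = √(-96400 - 26076) = √(-122476) = 2*I*√30619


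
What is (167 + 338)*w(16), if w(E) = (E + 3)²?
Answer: 182305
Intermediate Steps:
w(E) = (3 + E)²
(167 + 338)*w(16) = (167 + 338)*(3 + 16)² = 505*19² = 505*361 = 182305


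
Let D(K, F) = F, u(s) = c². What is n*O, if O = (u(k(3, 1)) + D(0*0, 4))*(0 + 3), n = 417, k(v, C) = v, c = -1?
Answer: 6255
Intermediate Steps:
u(s) = 1 (u(s) = (-1)² = 1)
O = 15 (O = (1 + 4)*(0 + 3) = 5*3 = 15)
n*O = 417*15 = 6255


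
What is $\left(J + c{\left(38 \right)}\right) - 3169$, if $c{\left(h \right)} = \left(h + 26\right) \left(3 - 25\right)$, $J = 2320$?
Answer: $-2257$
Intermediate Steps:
$c{\left(h \right)} = -572 - 22 h$ ($c{\left(h \right)} = \left(26 + h\right) \left(-22\right) = -572 - 22 h$)
$\left(J + c{\left(38 \right)}\right) - 3169 = \left(2320 - 1408\right) - 3169 = 912 - 3169 = -2257$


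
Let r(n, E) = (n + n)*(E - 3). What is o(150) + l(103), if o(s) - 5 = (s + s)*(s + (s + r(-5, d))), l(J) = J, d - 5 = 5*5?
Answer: 9108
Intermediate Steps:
d = 30 (d = 5 + 5*5 = 5 + 25 = 30)
r(n, E) = 2*n*(-3 + E) (r(n, E) = (2*n)*(-3 + E) = 2*n*(-3 + E))
o(s) = 5 + 2*s*(-270 + 2*s) (o(s) = 5 + (s + s)*(s + (s + 2*(-5)*(-3 + 30))) = 5 + (2*s)*(s + (s + 2*(-5)*27)) = 5 + (2*s)*(s + (s - 270)) = 5 + (2*s)*(s + (-270 + s)) = 5 + (2*s)*(-270 + 2*s) = 5 + 2*s*(-270 + 2*s))
o(150) + l(103) = (5 - 540*150 + 4*150**2) + 103 = (5 - 81000 + 4*22500) + 103 = (5 - 81000 + 90000) + 103 = 9005 + 103 = 9108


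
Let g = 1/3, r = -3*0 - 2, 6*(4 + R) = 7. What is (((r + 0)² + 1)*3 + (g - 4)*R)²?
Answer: 208849/324 ≈ 644.60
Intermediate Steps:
R = -17/6 (R = -4 + (⅙)*7 = -4 + 7/6 = -17/6 ≈ -2.8333)
r = -2 (r = 0 - 2 = -2)
g = ⅓ ≈ 0.33333
(((r + 0)² + 1)*3 + (g - 4)*R)² = (((-2 + 0)² + 1)*3 + (⅓ - 4)*(-17/6))² = (((-2)² + 1)*3 - 11/3*(-17/6))² = ((4 + 1)*3 + 187/18)² = (5*3 + 187/18)² = (15 + 187/18)² = (457/18)² = 208849/324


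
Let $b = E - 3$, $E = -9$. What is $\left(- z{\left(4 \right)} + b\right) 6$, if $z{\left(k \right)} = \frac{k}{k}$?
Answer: $-78$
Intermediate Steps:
$z{\left(k \right)} = 1$
$b = -12$ ($b = -9 - 3 = -12$)
$\left(- z{\left(4 \right)} + b\right) 6 = \left(\left(-1\right) 1 - 12\right) 6 = \left(-1 - 12\right) 6 = \left(-13\right) 6 = -78$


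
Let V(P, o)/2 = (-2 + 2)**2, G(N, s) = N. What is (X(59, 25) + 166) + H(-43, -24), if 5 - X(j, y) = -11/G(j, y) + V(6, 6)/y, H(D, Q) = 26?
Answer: 11634/59 ≈ 197.19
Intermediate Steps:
V(P, o) = 0 (V(P, o) = 2*(-2 + 2)**2 = 2*0**2 = 2*0 = 0)
X(j, y) = 5 + 11/j (X(j, y) = 5 - (-11/j + 0/y) = 5 - (-11/j + 0) = 5 - (-11)/j = 5 + 11/j)
(X(59, 25) + 166) + H(-43, -24) = ((5 + 11/59) + 166) + 26 = (306/59 + 166) + 26 = 10100/59 + 26 = 11634/59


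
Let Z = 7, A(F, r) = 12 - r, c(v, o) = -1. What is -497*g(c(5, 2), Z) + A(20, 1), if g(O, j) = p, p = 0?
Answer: 11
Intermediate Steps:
g(O, j) = 0
-497*g(c(5, 2), Z) + A(20, 1) = -497*0 + (12 - 1*1) = 0 + (12 - 1) = 0 + 11 = 11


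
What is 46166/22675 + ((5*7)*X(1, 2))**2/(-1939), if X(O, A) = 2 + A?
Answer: -50702018/6280975 ≈ -8.0723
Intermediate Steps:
46166/22675 + ((5*7)*X(1, 2))**2/(-1939) = 46166/22675 + ((5*7)*(2 + 2))**2/(-1939) = 46166*(1/22675) + (35*4)**2*(-1/1939) = 46166/22675 + 140**2*(-1/1939) = 46166/22675 + 19600*(-1/1939) = 46166/22675 - 2800/277 = -50702018/6280975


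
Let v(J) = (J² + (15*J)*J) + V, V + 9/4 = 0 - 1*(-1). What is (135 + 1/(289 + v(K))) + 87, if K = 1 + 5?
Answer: 767014/3455 ≈ 222.00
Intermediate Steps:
K = 6
V = -5/4 (V = -9/4 + (0 - 1*(-1)) = -9/4 + (0 + 1) = -9/4 + 1 = -5/4 ≈ -1.2500)
v(J) = -5/4 + 16*J² (v(J) = (J² + (15*J)*J) - 5/4 = (J² + 15*J²) - 5/4 = 16*J² - 5/4 = -5/4 + 16*J²)
(135 + 1/(289 + v(K))) + 87 = (135 + 1/(289 + (-5/4 + 16*6²))) + 87 = (135 + 1/(289 + (-5/4 + 16*36))) + 87 = (135 + 1/(289 + (-5/4 + 576))) + 87 = (135 + 1/(289 + 2299/4)) + 87 = (135 + 1/(3455/4)) + 87 = (135 + 4/3455) + 87 = 466429/3455 + 87 = 767014/3455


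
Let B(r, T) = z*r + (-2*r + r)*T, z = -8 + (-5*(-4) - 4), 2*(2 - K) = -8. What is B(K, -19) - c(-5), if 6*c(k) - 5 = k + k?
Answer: 977/6 ≈ 162.83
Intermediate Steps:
K = 6 (K = 2 - 1/2*(-8) = 2 + 4 = 6)
z = 8 (z = -8 + (20 - 4) = -8 + 16 = 8)
c(k) = 5/6 + k/3 (c(k) = 5/6 + (k + k)/6 = 5/6 + (2*k)/6 = 5/6 + k/3)
B(r, T) = 8*r - T*r (B(r, T) = 8*r + (-2*r + r)*T = 8*r + (-r)*T = 8*r - T*r)
B(K, -19) - c(-5) = 6*(8 - 1*(-19)) - (5/6 + (1/3)*(-5)) = 6*(8 + 19) - (5/6 - 5/3) = 6*27 - 1*(-5/6) = 162 + 5/6 = 977/6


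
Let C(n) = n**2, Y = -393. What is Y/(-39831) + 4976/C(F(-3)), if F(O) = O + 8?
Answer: 66069627/331925 ≈ 199.05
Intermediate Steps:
F(O) = 8 + O
Y/(-39831) + 4976/C(F(-3)) = -393/(-39831) + 4976/((8 - 3)**2) = -393*(-1/39831) + 4976/(5**2) = 131/13277 + 4976/25 = 66069627/331925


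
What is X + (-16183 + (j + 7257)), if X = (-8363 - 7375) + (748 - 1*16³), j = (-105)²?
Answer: -16987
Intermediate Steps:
j = 11025
X = -19086 (X = -15738 + (748 - 1*4096) = -15738 + (748 - 4096) = -15738 - 3348 = -19086)
X + (-16183 + (j + 7257)) = -19086 + (-16183 + (11025 + 7257)) = -19086 + (-16183 + 18282) = -19086 + 2099 = -16987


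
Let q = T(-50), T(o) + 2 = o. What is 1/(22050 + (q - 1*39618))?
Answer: -1/17620 ≈ -5.6754e-5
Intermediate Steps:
T(o) = -2 + o
q = -52 (q = -2 - 50 = -52)
1/(22050 + (q - 1*39618)) = 1/(22050 + (-52 - 1*39618)) = 1/(22050 + (-52 - 39618)) = 1/(22050 - 39670) = 1/(-17620) = -1/17620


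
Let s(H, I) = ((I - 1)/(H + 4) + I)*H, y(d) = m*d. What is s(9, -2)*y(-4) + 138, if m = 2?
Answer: 3882/13 ≈ 298.62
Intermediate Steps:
y(d) = 2*d
s(H, I) = H*(I + (-1 + I)/(4 + H)) (s(H, I) = ((-1 + I)/(4 + H) + I)*H = (I + (-1 + I)/(4 + H))*H = H*(I + (-1 + I)/(4 + H)))
s(9, -2)*y(-4) + 138 = (9*(-1 + 5*(-2) + 9*(-2))/(4 + 9))*(2*(-4)) + 138 = (9*(-1 - 10 - 18)/13)*(-8) + 138 = (9*(1/13)*(-29))*(-8) + 138 = -261/13*(-8) + 138 = 2088/13 + 138 = 3882/13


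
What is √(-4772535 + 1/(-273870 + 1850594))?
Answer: I*√2966200386939602359/788362 ≈ 2184.6*I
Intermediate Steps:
√(-4772535 + 1/(-273870 + 1850594)) = √(-4772535 + 1/1576724) = √(-7524970475339/1576724) = I*√2966200386939602359/788362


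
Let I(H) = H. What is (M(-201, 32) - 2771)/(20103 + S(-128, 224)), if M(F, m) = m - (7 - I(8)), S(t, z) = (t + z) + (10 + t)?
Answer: -2738/20081 ≈ -0.13635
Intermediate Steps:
S(t, z) = 10 + z + 2*t
M(F, m) = 1 + m (M(F, m) = m - (7 - 1*8) = m - (7 - 8) = m - 1*(-1) = m + 1 = 1 + m)
(M(-201, 32) - 2771)/(20103 + S(-128, 224)) = ((1 + 32) - 2771)/(20103 + (10 + 224 + 2*(-128))) = (33 - 2771)/(20103 + (10 + 224 - 256)) = -2738/(20103 - 22) = -2738/20081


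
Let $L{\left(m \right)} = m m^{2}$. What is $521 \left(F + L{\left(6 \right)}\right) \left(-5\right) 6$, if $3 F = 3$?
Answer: $-3391710$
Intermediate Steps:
$F = 1$ ($F = \frac{1}{3} \cdot 3 = 1$)
$L{\left(m \right)} = m^{3}$
$521 \left(F + L{\left(6 \right)}\right) \left(-5\right) 6 = 521 \left(1 + 6^{3}\right) \left(-5\right) 6 = 521 \left(1 + 216\right) \left(-5\right) 6 = 521 \cdot 217 \left(-5\right) 6 = 521 \left(\left(-1085\right) 6\right) = 521 \left(-6510\right) = -3391710$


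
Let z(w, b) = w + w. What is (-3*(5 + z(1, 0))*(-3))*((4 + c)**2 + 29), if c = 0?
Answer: 2835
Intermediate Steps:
z(w, b) = 2*w
(-3*(5 + z(1, 0))*(-3))*((4 + c)**2 + 29) = (-3*(5 + 2*1)*(-3))*((4 + 0)**2 + 29) = (-3*(5 + 2)*(-3))*(4**2 + 29) = (-3*7*(-3))*(16 + 29) = -21*(-3)*45 = 63*45 = 2835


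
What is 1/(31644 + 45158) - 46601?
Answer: -3579050001/76802 ≈ -46601.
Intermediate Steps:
1/(31644 + 45158) - 46601 = 1/76802 - 46601 = -3579050001/76802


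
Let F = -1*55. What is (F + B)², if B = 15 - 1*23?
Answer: 3969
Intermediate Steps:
B = -8 (B = 15 - 23 = -8)
F = -55
(F + B)² = (-55 - 8)² = (-63)² = 3969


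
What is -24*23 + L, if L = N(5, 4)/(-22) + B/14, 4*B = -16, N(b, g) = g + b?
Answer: -85115/154 ≈ -552.69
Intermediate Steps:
N(b, g) = b + g
B = -4 (B = (1/4)*(-16) = -4)
L = -107/154 (L = (5 + 4)/(-22) - 4/14 = 9*(-1/22) - 4*1/14 = -9/22 - 2/7 = -107/154 ≈ -0.69481)
-24*23 + L = -24*23 - 107/154 = -552 - 107/154 = -85115/154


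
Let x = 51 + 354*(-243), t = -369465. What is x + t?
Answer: -455436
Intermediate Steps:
x = -85971 (x = 51 - 86022 = -85971)
x + t = -85971 - 369465 = -455436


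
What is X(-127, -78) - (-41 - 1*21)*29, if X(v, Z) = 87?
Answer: 1885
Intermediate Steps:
X(-127, -78) - (-41 - 1*21)*29 = 87 - (-41 - 1*21)*29 = 87 - (-41 - 21)*29 = 87 - (-62)*29 = 87 - 1*(-1798) = 87 + 1798 = 1885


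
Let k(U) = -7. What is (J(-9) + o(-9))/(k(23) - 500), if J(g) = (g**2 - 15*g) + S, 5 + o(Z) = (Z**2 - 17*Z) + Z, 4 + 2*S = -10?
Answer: -11/13 ≈ -0.84615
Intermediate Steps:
S = -7 (S = -2 + (1/2)*(-10) = -2 - 5 = -7)
o(Z) = -5 + Z**2 - 16*Z (o(Z) = -5 + ((Z**2 - 17*Z) + Z) = -5 + (Z**2 - 16*Z) = -5 + Z**2 - 16*Z)
J(g) = -7 + g**2 - 15*g (J(g) = (g**2 - 15*g) - 7 = -7 + g**2 - 15*g)
(J(-9) + o(-9))/(k(23) - 500) = ((-7 + (-9)**2 - 15*(-9)) + (-5 + (-9)**2 - 16*(-9)))/(-7 - 500) = ((-7 + 81 + 135) + (-5 + 81 + 144))/(-507) = (209 + 220)*(-1/507) = 429*(-1/507) = -11/13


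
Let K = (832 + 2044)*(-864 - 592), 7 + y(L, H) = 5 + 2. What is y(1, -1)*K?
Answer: 0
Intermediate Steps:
y(L, H) = 0 (y(L, H) = -7 + (5 + 2) = -7 + 7 = 0)
K = -4187456 (K = 2876*(-1456) = -4187456)
y(1, -1)*K = 0*(-4187456) = 0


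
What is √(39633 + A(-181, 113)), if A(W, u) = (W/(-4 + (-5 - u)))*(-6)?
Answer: √147441270/61 ≈ 199.06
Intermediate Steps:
A(W, u) = -6*W/(-9 - u) (A(W, u) = (W/(-9 - u))*(-6) = -6*W/(-9 - u))
√(39633 + A(-181, 113)) = √(39633 + 6*(-181)/(9 + 113)) = √(39633 + 6*(-181)/122) = √(39633 + 6*(-181)*(1/122)) = √(39633 - 543/61) = √(2417070/61) = √147441270/61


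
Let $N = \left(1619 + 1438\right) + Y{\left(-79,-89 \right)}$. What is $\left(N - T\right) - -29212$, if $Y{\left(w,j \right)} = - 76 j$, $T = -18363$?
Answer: $57396$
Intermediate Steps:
$N = 9821$ ($N = \left(1619 + 1438\right) - -6764 = 3057 + 6764 = 9821$)
$\left(N - T\right) - -29212 = \left(9821 - -18363\right) - -29212 = \left(9821 + 18363\right) + 29212 = 28184 + 29212 = 57396$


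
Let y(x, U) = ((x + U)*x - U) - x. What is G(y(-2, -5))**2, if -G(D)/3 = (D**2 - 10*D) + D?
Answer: 571536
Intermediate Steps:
y(x, U) = -U - x + x*(U + x) (y(x, U) = ((U + x)*x - U) - x = (x*(U + x) - U) - x = (-U + x*(U + x)) - x = -U - x + x*(U + x))
G(D) = -3*D**2 + 27*D (G(D) = -3*((D**2 - 10*D) + D) = -3*(D**2 - 9*D) = -3*D**2 + 27*D)
G(y(-2, -5))**2 = (3*((-2)**2 - 1*(-5) - 1*(-2) - 5*(-2))*(9 - ((-2)**2 - 1*(-5) - 1*(-2) - 5*(-2))))**2 = (3*(4 + 5 + 2 + 10)*(9 - (4 + 5 + 2 + 10)))**2 = (3*21*(9 - 1*21))**2 = (3*21*(9 - 21))**2 = (3*21*(-12))**2 = (-756)**2 = 571536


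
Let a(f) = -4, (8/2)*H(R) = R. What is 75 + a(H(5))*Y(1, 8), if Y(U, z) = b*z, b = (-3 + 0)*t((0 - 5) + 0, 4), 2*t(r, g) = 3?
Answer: 219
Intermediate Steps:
t(r, g) = 3/2 (t(r, g) = (1/2)*3 = 3/2)
H(R) = R/4
b = -9/2 (b = (-3 + 0)*(3/2) = -3*3/2 = -9/2 ≈ -4.5000)
Y(U, z) = -9*z/2
75 + a(H(5))*Y(1, 8) = 75 - (-18)*8 = 75 - 4*(-36) = 75 + 144 = 219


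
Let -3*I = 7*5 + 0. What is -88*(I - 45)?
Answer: 14960/3 ≈ 4986.7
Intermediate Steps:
I = -35/3 (I = -(7*5 + 0)/3 = -(35 + 0)/3 = -⅓*35 = -35/3 ≈ -11.667)
-88*(I - 45) = -88*(-35/3 - 45) = -88*(-170/3) = 14960/3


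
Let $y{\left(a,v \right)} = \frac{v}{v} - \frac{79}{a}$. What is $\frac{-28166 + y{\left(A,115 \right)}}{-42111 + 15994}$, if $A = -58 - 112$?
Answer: $\frac{4787971}{4439890} \approx 1.0784$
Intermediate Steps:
$A = -170$
$y{\left(a,v \right)} = 1 - \frac{79}{a}$
$\frac{-28166 + y{\left(A,115 \right)}}{-42111 + 15994} = \frac{-28166 + \frac{-79 - 170}{-170}}{-42111 + 15994} = \frac{-28166 - - \frac{249}{170}}{-26117} = \left(-28166 + \frac{249}{170}\right) \left(- \frac{1}{26117}\right) = \left(- \frac{4787971}{170}\right) \left(- \frac{1}{26117}\right) = \frac{4787971}{4439890}$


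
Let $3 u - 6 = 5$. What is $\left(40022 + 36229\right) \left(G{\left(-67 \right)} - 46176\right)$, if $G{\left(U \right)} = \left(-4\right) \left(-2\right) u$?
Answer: $-3518729480$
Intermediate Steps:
$u = \frac{11}{3}$ ($u = 2 + \frac{1}{3} \cdot 5 = 2 + \frac{5}{3} = \frac{11}{3} \approx 3.6667$)
$G{\left(U \right)} = \frac{88}{3}$ ($G{\left(U \right)} = \left(-4\right) \left(-2\right) \frac{11}{3} = 8 \cdot \frac{11}{3} = \frac{88}{3}$)
$\left(40022 + 36229\right) \left(G{\left(-67 \right)} - 46176\right) = \left(40022 + 36229\right) \left(\frac{88}{3} - 46176\right) = 76251 \left(- \frac{138440}{3}\right) = -3518729480$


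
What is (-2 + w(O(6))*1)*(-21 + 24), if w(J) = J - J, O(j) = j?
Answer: -6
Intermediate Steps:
w(J) = 0
(-2 + w(O(6))*1)*(-21 + 24) = (-2 + 0*1)*(-21 + 24) = (-2 + 0)*3 = -2*3 = -6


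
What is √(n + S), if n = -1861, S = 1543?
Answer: I*√318 ≈ 17.833*I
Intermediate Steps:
√(n + S) = √(-1861 + 1543) = √(-318) = I*√318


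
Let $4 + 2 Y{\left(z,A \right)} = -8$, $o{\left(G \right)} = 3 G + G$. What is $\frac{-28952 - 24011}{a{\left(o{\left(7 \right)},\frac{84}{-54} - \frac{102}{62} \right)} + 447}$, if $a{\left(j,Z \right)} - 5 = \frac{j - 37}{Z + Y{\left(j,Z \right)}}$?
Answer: $- \frac{135956021}{1162795} \approx -116.92$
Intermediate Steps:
$o{\left(G \right)} = 4 G$
$Y{\left(z,A \right)} = -6$ ($Y{\left(z,A \right)} = -2 + \frac{1}{2} \left(-8\right) = -2 - 4 = -6$)
$a{\left(j,Z \right)} = 5 + \frac{-37 + j}{-6 + Z}$ ($a{\left(j,Z \right)} = 5 + \frac{j - 37}{Z - 6} = 5 + \frac{-37 + j}{-6 + Z}$)
$\frac{-28952 - 24011}{a{\left(o{\left(7 \right)},\frac{84}{-54} - \frac{102}{62} \right)} + 447} = \frac{-28952 - 24011}{\frac{-67 + 4 \cdot 7 + 5 \left(\frac{84}{-54} - \frac{102}{62}\right)}{-6 + \left(\frac{84}{-54} - \frac{102}{62}\right)} + 447} = - \frac{52963}{\frac{-67 + 28 + 5 \left(84 \left(- \frac{1}{54}\right) - \frac{51}{31}\right)}{-6 + \left(84 \left(- \frac{1}{54}\right) - \frac{51}{31}\right)} + 447} = - \frac{52963}{\frac{-67 + 28 + 5 \left(- \frac{14}{9} - \frac{51}{31}\right)}{-6 - \frac{893}{279}} + 447} = - \frac{52963}{\frac{-67 + 28 + 5 \left(- \frac{893}{279}\right)}{-6 - \frac{893}{279}} + 447} = - \frac{52963}{\frac{-67 + 28 - \frac{4465}{279}}{- \frac{2567}{279}} + 447} = - \frac{52963}{\left(- \frac{279}{2567}\right) \left(- \frac{15346}{279}\right) + 447} = - \frac{52963}{\frac{15346}{2567} + 447} = - \frac{52963}{\frac{1162795}{2567}} = \left(-52963\right) \frac{2567}{1162795} = - \frac{135956021}{1162795}$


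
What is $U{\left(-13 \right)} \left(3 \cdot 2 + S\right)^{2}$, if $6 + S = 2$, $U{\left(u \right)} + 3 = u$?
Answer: $-64$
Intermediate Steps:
$U{\left(u \right)} = -3 + u$
$S = -4$ ($S = -6 + 2 = -4$)
$U{\left(-13 \right)} \left(3 \cdot 2 + S\right)^{2} = \left(-3 - 13\right) \left(3 \cdot 2 - 4\right)^{2} = - 16 \left(6 - 4\right)^{2} = - 16 \cdot 2^{2} = \left(-16\right) 4 = -64$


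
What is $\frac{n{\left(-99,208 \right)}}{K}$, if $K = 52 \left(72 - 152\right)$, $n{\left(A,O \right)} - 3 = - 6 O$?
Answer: $\frac{249}{832} \approx 0.29928$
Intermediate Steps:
$n{\left(A,O \right)} = 3 - 6 O$
$K = -4160$ ($K = 52 \left(-80\right) = -4160$)
$\frac{n{\left(-99,208 \right)}}{K} = \frac{3 - 1248}{-4160} = \left(3 - 1248\right) \left(- \frac{1}{4160}\right) = \left(-1245\right) \left(- \frac{1}{4160}\right) = \frac{249}{832}$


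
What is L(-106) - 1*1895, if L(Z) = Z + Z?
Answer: -2107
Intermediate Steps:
L(Z) = 2*Z
L(-106) - 1*1895 = 2*(-106) - 1*1895 = -212 - 1895 = -2107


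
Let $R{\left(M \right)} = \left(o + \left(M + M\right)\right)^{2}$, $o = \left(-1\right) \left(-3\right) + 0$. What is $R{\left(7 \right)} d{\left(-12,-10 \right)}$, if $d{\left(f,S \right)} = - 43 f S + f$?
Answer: $-1494708$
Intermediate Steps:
$d{\left(f,S \right)} = f - 43 S f$ ($d{\left(f,S \right)} = - 43 S f + f = f - 43 S f$)
$o = 3$ ($o = 3 + 0 = 3$)
$R{\left(M \right)} = \left(3 + 2 M\right)^{2}$ ($R{\left(M \right)} = \left(3 + \left(M + M\right)\right)^{2} = \left(3 + 2 M\right)^{2}$)
$R{\left(7 \right)} d{\left(-12,-10 \right)} = \left(3 + 2 \cdot 7\right)^{2} \left(- 12 \left(1 - -430\right)\right) = \left(3 + 14\right)^{2} \left(- 12 \left(1 + 430\right)\right) = 17^{2} \left(\left(-12\right) 431\right) = 289 \left(-5172\right) = -1494708$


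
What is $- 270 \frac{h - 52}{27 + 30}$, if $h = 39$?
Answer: $\frac{1170}{19} \approx 61.579$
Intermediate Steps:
$- 270 \frac{h - 52}{27 + 30} = - 270 \frac{39 - 52}{27 + 30} = - 270 \left(- \frac{13}{57}\right) = - 270 \left(\left(-13\right) \frac{1}{57}\right) = \left(-270\right) \left(- \frac{13}{57}\right) = \frac{1170}{19}$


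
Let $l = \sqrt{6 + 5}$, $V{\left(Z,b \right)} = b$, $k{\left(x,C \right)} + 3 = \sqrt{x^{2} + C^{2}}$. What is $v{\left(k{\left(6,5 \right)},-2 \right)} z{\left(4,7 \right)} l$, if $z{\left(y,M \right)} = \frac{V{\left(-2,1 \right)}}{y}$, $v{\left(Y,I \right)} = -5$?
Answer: $- \frac{5 \sqrt{11}}{4} \approx -4.1458$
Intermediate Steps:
$k{\left(x,C \right)} = -3 + \sqrt{C^{2} + x^{2}}$ ($k{\left(x,C \right)} = -3 + \sqrt{x^{2} + C^{2}} = -3 + \sqrt{C^{2} + x^{2}}$)
$z{\left(y,M \right)} = \frac{1}{y}$ ($z{\left(y,M \right)} = 1 \frac{1}{y} = \frac{1}{y}$)
$l = \sqrt{11} \approx 3.3166$
$v{\left(k{\left(6,5 \right)},-2 \right)} z{\left(4,7 \right)} l = - 5 \frac{\sqrt{11}}{4} = - \frac{5 \sqrt{11}}{4}$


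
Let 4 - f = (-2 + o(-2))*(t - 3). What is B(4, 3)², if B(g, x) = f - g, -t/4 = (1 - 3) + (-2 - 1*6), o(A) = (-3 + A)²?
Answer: 724201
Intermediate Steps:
t = 40 (t = -4*((1 - 3) + (-2 - 1*6)) = -4*(-2 + (-2 - 6)) = -4*(-2 - 8) = -4*(-10) = 40)
f = -847 (f = 4 - (-2 + (-3 - 2)²)*(40 - 3) = 4 - (-2 + (-5)²)*37 = 4 - (-2 + 25)*37 = 4 - 23*37 = 4 - 1*851 = 4 - 851 = -847)
B(g, x) = -847 - g
B(4, 3)² = (-847 - 1*4)² = (-847 - 4)² = (-851)² = 724201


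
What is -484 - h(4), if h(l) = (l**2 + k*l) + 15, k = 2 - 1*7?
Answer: -495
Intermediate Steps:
k = -5 (k = 2 - 7 = -5)
h(l) = 15 + l**2 - 5*l (h(l) = (l**2 - 5*l) + 15 = 15 + l**2 - 5*l)
-484 - h(4) = -484 - (15 + 4**2 - 5*4) = -484 - (15 + 16 - 20) = -484 - 1*11 = -484 - 11 = -495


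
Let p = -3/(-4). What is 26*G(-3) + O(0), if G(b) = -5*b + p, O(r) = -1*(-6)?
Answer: 831/2 ≈ 415.50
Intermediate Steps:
p = ¾ (p = -3*(-¼) = ¾ ≈ 0.75000)
O(r) = 6
G(b) = ¾ - 5*b (G(b) = -5*b + ¾ = ¾ - 5*b)
26*G(-3) + O(0) = 26*(¾ - 5*(-3)) + 6 = 26*(¾ + 15) + 6 = 26*(63/4) + 6 = 819/2 + 6 = 831/2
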